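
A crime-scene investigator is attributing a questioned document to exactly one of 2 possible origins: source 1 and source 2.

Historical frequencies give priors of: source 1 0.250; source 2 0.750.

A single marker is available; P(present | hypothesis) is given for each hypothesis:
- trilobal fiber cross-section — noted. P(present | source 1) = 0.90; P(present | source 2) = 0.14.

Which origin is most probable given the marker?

source 1

By Bayes' rule, the unnormalized weight for each hypothesis is prior × likelihood:
  source 1: 0.250 × 0.90 = 0.225
  source 2: 0.750 × 0.14 = 0.105
Marginal likelihood of the evidence = 0.33.
P(source 1 | evidence) ≈ 0.225 / 0.33 ≈ 0.682
P(source 2 | evidence) ≈ 0.105 / 0.33 ≈ 0.318
The largest is 0.682, so source 1 is most probable.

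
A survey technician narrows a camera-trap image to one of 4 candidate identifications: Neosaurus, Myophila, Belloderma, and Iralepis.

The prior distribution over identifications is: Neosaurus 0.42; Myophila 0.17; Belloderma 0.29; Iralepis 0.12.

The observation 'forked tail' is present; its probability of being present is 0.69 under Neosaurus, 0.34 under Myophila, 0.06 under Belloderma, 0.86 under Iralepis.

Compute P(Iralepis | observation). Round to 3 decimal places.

For each hypothesis, the unnormalized posterior weight is prior × likelihood:
  Neosaurus: 0.42 × 0.69 = 0.2898
  Myophila: 0.17 × 0.34 = 0.0578
  Belloderma: 0.29 × 0.06 = 0.0174
  Iralepis: 0.12 × 0.86 = 0.1032
The unnormalized weights sum to 0.4682.
P(Iralepis | evidence) = 0.1032 / 0.4682 ≈ 0.220.

0.220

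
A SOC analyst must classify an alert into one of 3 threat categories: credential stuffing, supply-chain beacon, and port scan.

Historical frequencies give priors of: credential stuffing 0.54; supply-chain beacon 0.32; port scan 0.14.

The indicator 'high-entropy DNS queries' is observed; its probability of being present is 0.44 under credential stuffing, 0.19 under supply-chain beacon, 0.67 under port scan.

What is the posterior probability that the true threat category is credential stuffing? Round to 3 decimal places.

0.606

For each hypothesis, the unnormalized posterior weight is prior × likelihood:
  credential stuffing: 0.54 × 0.44 = 0.2376
  supply-chain beacon: 0.32 × 0.19 = 0.0608
  port scan: 0.14 × 0.67 = 0.0938
Normalizing constant Z = 0.2376 + 0.0608 + 0.0938 = 0.3922.
P(credential stuffing | evidence) = 0.2376 / 0.3922 ≈ 0.606.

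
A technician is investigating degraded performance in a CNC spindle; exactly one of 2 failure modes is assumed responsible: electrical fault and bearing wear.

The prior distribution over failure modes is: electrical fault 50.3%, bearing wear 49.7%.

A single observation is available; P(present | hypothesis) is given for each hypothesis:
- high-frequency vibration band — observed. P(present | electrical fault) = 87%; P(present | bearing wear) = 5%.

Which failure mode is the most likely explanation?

electrical fault

By Bayes' rule, the unnormalized weight for each hypothesis is prior × likelihood:
  electrical fault: 0.503 × 0.87 = 0.43761
  bearing wear: 0.497 × 0.05 = 0.02485
Normalizing constant Z = 0.43761 + 0.02485 = 0.46246.
P(electrical fault | evidence) ≈ 0.43761 / 0.46246 ≈ 0.946
P(bearing wear | evidence) ≈ 0.02485 / 0.46246 ≈ 0.054
The largest is 0.946, so electrical fault is most probable.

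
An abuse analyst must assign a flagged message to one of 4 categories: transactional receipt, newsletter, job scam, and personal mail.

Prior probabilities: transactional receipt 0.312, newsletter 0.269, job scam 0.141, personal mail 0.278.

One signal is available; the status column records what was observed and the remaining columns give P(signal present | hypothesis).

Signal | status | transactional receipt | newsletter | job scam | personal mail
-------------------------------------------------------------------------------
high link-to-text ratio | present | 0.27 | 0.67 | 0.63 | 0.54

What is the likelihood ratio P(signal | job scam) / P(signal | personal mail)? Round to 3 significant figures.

1.17

Likelihood of this signal under each hypothesis:
  job scam: 0.63
  personal mail: 0.54
Bayes factor = 0.63 / 0.54 ≈ 1.17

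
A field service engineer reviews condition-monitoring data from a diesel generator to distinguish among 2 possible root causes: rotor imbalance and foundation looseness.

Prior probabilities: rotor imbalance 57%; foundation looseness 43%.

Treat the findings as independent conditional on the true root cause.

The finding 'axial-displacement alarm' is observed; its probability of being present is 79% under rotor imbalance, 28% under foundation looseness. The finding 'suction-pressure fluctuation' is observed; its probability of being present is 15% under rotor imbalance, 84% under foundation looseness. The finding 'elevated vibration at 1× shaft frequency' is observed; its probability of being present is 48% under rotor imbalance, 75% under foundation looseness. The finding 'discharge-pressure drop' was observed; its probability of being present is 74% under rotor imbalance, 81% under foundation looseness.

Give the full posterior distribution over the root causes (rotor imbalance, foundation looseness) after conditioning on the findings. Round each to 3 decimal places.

0.281, 0.719

Multiply each prior by the joint likelihood of the evidence pattern:
  rotor imbalance: 0.57 × 0.79 × 0.15 × 0.48 × 0.74 = 0.023992
  foundation looseness: 0.43 × 0.28 × 0.84 × 0.75 × 0.81 = 0.06144
The unnormalized weights sum to 0.085432.
P(rotor imbalance | evidence) = 0.023992 / 0.085432 ≈ 0.281
P(foundation looseness | evidence) = 0.06144 / 0.085432 ≈ 0.719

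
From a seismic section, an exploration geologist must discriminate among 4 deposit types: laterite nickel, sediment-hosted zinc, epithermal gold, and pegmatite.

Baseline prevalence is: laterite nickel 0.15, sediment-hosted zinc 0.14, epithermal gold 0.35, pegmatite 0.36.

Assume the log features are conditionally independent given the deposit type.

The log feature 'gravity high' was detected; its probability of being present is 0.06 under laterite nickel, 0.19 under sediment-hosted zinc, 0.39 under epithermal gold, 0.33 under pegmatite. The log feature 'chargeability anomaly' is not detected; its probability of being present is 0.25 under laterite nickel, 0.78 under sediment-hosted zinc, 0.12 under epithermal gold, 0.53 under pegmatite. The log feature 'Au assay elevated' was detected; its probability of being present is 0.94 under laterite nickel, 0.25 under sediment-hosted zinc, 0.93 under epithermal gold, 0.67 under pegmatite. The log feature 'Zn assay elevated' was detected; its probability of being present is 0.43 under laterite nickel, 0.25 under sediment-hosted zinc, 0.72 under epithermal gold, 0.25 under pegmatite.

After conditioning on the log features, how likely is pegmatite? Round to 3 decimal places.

By Bayes' rule with conditional independence, the unnormalized weight for each hypothesis is prior × ∏ likelihoods (using 1 − P(present | H) for each absent log feature):
  laterite nickel: 0.15 × 0.06 × (1 − 0.25) × 0.94 × 0.43 = 0.0027283
  sediment-hosted zinc: 0.14 × 0.19 × (1 − 0.78) × 0.25 × 0.25 = 0.00036575
  epithermal gold: 0.35 × 0.39 × (1 − 0.12) × 0.93 × 0.72 = 0.080432
  pegmatite: 0.36 × 0.33 × (1 − 0.53) × 0.67 × 0.25 = 0.0093525
The unnormalized weights sum to 0.092879.
P(pegmatite | evidence) = 0.0093525 / 0.092879 ≈ 0.101.

0.101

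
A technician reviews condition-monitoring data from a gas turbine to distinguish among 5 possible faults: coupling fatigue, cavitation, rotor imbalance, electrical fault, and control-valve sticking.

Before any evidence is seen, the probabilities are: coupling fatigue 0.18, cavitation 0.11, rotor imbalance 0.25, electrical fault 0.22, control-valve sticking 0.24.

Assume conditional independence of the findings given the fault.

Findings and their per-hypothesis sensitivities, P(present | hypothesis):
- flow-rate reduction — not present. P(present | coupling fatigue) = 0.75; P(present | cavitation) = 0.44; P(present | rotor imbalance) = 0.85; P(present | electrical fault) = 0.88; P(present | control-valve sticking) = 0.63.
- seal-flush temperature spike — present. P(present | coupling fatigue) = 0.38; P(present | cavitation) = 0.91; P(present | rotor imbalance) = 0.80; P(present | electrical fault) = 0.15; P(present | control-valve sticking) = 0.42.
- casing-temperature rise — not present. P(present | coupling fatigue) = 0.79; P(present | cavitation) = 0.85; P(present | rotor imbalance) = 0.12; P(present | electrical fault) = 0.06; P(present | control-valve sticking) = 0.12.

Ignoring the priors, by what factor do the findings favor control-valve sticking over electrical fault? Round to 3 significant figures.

Take the product of per-finding likelihoods under each hypothesis (using 1 − P(present | H) for each absent finding), then divide.
  control-valve sticking: (1 − 0.63) × 0.42 × (1 − 0.12) = 0.13675
  electrical fault: (1 − 0.88) × 0.15 × (1 − 0.06) = 0.01692
Bayes factor = 0.13675 / 0.01692 ≈ 8.08

8.08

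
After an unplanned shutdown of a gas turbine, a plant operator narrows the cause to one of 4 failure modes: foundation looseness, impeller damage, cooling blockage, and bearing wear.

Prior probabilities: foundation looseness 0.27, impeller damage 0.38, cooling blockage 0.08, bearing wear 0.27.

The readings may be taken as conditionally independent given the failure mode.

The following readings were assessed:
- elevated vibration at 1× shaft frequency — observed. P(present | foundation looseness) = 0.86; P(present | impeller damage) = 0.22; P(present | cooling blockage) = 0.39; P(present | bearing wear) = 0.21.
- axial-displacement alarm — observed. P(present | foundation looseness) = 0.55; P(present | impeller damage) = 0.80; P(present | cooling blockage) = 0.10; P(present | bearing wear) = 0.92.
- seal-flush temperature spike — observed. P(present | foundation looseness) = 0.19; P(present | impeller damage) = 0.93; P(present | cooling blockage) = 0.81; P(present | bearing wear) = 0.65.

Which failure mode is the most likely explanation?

impeller damage

For each hypothesis, the unnormalized posterior weight is prior × product of the reading likelihoods:
  foundation looseness: 0.27 × 0.86 × 0.55 × 0.19 = 0.024265
  impeller damage: 0.38 × 0.22 × 0.80 × 0.93 = 0.062198
  cooling blockage: 0.08 × 0.39 × 0.10 × 0.81 = 0.0025272
  bearing wear: 0.27 × 0.21 × 0.92 × 0.65 = 0.033907
Marginal likelihood of the evidence = 0.1229.
P(foundation looseness | evidence) ≈ 0.024265 / 0.1229 ≈ 0.197
P(impeller damage | evidence) ≈ 0.062198 / 0.1229 ≈ 0.506
P(cooling blockage | evidence) ≈ 0.0025272 / 0.1229 ≈ 0.021
P(bearing wear | evidence) ≈ 0.033907 / 0.1229 ≈ 0.276
The largest is 0.506, so impeller damage is most probable.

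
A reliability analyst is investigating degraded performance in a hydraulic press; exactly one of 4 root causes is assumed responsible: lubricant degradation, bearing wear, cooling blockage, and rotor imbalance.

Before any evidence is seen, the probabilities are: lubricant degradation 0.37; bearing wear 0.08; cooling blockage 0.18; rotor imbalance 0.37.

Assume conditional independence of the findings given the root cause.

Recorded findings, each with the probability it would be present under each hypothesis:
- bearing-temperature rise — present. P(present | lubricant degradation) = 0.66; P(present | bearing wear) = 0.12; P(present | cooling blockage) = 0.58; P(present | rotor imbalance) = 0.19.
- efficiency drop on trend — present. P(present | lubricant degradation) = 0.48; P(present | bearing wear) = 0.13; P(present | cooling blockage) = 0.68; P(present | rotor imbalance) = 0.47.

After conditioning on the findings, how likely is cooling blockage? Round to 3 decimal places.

By Bayes' rule with conditional independence, the unnormalized weight for each hypothesis is prior × ∏ likelihoods:
  lubricant degradation: 0.37 × 0.66 × 0.48 = 0.11722
  bearing wear: 0.08 × 0.12 × 0.13 = 0.001248
  cooling blockage: 0.18 × 0.58 × 0.68 = 0.070992
  rotor imbalance: 0.37 × 0.19 × 0.47 = 0.033041
Marginal likelihood of the evidence = 0.2225.
P(cooling blockage | evidence) = 0.070992 / 0.2225 ≈ 0.319.

0.319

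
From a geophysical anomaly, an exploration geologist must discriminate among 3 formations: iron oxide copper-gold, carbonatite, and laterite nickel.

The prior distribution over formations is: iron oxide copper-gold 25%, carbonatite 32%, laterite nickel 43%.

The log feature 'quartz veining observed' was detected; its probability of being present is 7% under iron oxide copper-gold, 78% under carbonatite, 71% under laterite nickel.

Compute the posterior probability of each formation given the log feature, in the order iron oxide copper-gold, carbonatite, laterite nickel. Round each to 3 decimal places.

By Bayes' rule, the unnormalized weight for each hypothesis is prior × likelihood:
  iron oxide copper-gold: 0.25 × 0.07 = 0.0175
  carbonatite: 0.32 × 0.78 = 0.2496
  laterite nickel: 0.43 × 0.71 = 0.3053
Marginal likelihood of the evidence = 0.5724.
P(iron oxide copper-gold | evidence) = 0.0175 / 0.5724 ≈ 0.031
P(carbonatite | evidence) = 0.2496 / 0.5724 ≈ 0.436
P(laterite nickel | evidence) = 0.3053 / 0.5724 ≈ 0.533

0.031, 0.436, 0.533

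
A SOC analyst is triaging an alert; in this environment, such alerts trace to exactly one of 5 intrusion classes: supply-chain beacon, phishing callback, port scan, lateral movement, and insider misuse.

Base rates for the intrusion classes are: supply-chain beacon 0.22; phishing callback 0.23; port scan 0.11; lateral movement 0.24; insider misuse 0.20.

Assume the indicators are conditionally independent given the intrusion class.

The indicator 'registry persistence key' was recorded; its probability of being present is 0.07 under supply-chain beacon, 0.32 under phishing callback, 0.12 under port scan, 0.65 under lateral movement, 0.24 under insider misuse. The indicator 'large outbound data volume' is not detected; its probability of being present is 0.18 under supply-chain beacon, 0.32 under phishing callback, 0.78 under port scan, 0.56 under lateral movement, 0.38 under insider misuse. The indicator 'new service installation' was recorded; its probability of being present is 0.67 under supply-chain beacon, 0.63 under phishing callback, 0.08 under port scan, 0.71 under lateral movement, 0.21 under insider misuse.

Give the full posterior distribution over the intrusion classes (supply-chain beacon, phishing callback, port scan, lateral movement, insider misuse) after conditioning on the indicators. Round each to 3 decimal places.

By Bayes' rule with conditional independence, the unnormalized weight for each hypothesis is prior × ∏ likelihoods (using 1 − P(present | H) for each absent indicator):
  supply-chain beacon: 0.22 × 0.07 × (1 − 0.18) × 0.67 = 0.0084608
  phishing callback: 0.23 × 0.32 × (1 − 0.32) × 0.63 = 0.03153
  port scan: 0.11 × 0.12 × (1 − 0.78) × 0.08 = 0.00023232
  lateral movement: 0.24 × 0.65 × (1 − 0.56) × 0.71 = 0.048734
  insider misuse: 0.20 × 0.24 × (1 − 0.38) × 0.21 = 0.0062496
Normalizing constant Z = 0.0084608 + 0.03153 + 0.00023232 + 0.048734 + 0.0062496 = 0.095207.
P(supply-chain beacon | evidence) = 0.0084608 / 0.095207 ≈ 0.089
P(phishing callback | evidence) = 0.03153 / 0.095207 ≈ 0.331
P(port scan | evidence) = 0.00023232 / 0.095207 ≈ 0.002
P(lateral movement | evidence) = 0.048734 / 0.095207 ≈ 0.512
P(insider misuse | evidence) = 0.0062496 / 0.095207 ≈ 0.066

0.089, 0.331, 0.002, 0.512, 0.066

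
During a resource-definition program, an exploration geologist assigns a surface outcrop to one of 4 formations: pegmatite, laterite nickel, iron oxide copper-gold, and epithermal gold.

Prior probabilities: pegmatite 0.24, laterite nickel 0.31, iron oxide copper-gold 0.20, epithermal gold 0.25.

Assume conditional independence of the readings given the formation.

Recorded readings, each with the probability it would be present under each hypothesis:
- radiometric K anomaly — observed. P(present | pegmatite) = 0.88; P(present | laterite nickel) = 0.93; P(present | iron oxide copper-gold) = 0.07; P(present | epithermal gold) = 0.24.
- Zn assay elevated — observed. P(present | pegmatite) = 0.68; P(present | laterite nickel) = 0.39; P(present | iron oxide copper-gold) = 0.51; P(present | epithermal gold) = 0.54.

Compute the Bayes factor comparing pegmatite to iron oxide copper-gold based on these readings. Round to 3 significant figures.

16.8

Joint likelihood of the reading pattern under each hypothesis:
  pegmatite: 0.88 × 0.68 = 0.5984
  iron oxide copper-gold: 0.07 × 0.51 = 0.0357
Bayes factor = 0.5984 / 0.0357 ≈ 16.8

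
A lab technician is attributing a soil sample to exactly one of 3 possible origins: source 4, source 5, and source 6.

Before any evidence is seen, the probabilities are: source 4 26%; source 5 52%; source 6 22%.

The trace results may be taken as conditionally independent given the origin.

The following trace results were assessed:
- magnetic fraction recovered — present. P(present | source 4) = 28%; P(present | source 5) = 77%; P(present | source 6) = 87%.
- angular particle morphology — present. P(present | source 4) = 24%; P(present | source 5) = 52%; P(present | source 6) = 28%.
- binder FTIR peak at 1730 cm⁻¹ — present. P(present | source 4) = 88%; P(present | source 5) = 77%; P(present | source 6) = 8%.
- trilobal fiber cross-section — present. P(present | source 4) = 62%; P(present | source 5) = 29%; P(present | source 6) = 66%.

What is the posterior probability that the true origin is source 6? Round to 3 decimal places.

Multiply each prior by the joint likelihood of the trace result pattern:
  source 4: 0.26 × 0.28 × 0.24 × 0.88 × 0.62 = 0.0095327
  source 5: 0.52 × 0.77 × 0.52 × 0.77 × 0.29 = 0.046493
  source 6: 0.22 × 0.87 × 0.28 × 0.08 × 0.66 = 0.0028297
Normalizing constant Z = 0.0095327 + 0.046493 + 0.0028297 = 0.058855.
P(source 6 | evidence) = 0.0028297 / 0.058855 ≈ 0.048.

0.048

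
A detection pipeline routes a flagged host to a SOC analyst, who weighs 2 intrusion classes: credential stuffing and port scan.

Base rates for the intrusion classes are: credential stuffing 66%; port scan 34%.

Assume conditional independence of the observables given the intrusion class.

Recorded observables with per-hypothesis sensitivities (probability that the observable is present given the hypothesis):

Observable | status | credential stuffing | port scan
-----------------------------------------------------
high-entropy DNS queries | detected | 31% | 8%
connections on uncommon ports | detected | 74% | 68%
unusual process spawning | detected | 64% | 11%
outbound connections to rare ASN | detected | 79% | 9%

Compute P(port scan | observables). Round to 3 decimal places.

0.002

For each hypothesis, the unnormalized posterior weight is prior × product of the observable likelihoods:
  credential stuffing: 0.66 × 0.31 × 0.74 × 0.64 × 0.79 = 0.07655
  port scan: 0.34 × 0.08 × 0.68 × 0.11 × 0.09 = 0.00018311
The unnormalized weights sum to 0.076733.
P(port scan | evidence) = 0.00018311 / 0.076733 ≈ 0.002.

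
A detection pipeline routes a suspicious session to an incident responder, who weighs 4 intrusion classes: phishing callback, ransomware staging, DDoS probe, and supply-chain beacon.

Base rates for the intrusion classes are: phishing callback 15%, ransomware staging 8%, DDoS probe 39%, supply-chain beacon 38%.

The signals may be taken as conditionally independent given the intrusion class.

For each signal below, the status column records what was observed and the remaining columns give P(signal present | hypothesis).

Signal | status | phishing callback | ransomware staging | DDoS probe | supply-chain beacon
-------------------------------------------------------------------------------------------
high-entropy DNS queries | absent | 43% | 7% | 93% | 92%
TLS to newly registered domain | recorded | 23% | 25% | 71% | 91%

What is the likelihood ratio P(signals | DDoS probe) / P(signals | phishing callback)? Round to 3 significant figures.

Joint likelihood of the signal pattern under each hypothesis (using 1 − P(present | H) for each absent signal):
  DDoS probe: (1 − 0.93) × 0.71 = 0.0497
  phishing callback: (1 − 0.43) × 0.23 = 0.1311
Bayes factor = 0.0497 / 0.1311 ≈ 0.379

0.379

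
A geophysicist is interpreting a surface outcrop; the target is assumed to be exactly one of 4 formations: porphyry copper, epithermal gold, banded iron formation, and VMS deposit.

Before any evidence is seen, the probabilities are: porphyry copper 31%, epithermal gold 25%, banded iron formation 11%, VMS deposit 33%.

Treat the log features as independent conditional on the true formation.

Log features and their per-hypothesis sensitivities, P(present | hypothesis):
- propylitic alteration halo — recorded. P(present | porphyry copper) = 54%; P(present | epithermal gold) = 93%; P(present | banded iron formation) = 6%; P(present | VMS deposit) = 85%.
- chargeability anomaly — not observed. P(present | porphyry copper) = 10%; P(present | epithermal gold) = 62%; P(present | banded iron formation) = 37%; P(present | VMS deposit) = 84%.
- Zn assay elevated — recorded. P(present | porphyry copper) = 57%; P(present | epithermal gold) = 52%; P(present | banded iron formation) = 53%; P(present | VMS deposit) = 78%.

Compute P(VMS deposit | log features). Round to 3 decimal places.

By Bayes' rule with conditional independence, the unnormalized weight for each hypothesis is prior × ∏ likelihoods (using 1 − P(present | H) for each absent log feature):
  porphyry copper: 0.31 × 0.54 × (1 − 0.10) × 0.57 = 0.085876
  epithermal gold: 0.25 × 0.93 × (1 − 0.62) × 0.52 = 0.045942
  banded iron formation: 0.11 × 0.06 × (1 − 0.37) × 0.53 = 0.0022037
  VMS deposit: 0.33 × 0.85 × (1 − 0.84) × 0.78 = 0.035006
The unnormalized weights sum to 0.16903.
P(VMS deposit | evidence) = 0.035006 / 0.16903 ≈ 0.207.

0.207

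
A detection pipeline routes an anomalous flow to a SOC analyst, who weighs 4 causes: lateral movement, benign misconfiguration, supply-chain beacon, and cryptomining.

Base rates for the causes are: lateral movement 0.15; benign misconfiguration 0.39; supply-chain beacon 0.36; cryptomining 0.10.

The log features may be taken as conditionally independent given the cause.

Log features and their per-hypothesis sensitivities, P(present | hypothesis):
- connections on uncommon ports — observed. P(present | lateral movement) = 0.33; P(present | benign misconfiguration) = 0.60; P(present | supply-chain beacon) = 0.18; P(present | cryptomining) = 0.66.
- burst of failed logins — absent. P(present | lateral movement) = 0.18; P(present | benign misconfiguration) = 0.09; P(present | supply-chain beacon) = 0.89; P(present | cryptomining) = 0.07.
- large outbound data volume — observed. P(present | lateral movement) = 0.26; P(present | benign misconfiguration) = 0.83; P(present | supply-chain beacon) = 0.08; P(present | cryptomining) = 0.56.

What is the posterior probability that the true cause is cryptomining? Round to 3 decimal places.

0.155

Multiply each prior by the joint likelihood of the log feature pattern (using 1 − P(present | H) for each absent log feature):
  lateral movement: 0.15 × 0.33 × (1 − 0.18) × 0.26 = 0.010553
  benign misconfiguration: 0.39 × 0.60 × (1 − 0.09) × 0.83 = 0.17674
  supply-chain beacon: 0.36 × 0.18 × (1 − 0.89) × 0.08 = 0.00057024
  cryptomining: 0.10 × 0.66 × (1 − 0.07) × 0.56 = 0.034373
The unnormalized weights sum to 0.22224.
P(cryptomining | evidence) = 0.034373 / 0.22224 ≈ 0.155.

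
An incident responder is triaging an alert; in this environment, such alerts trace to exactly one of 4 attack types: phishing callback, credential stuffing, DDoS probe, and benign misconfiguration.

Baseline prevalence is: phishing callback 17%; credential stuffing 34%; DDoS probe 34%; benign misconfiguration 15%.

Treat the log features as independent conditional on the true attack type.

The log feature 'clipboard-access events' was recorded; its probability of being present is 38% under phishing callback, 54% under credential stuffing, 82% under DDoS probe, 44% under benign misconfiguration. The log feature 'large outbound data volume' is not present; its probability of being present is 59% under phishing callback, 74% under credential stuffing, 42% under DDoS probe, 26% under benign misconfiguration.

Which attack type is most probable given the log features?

For each hypothesis, the unnormalized posterior weight is prior × product of the log feature likelihoods (using 1 − P(present | H) for each absent log feature):
  phishing callback: 0.17 × 0.38 × (1 − 0.59) = 0.026486
  credential stuffing: 0.34 × 0.54 × (1 − 0.74) = 0.047736
  DDoS probe: 0.34 × 0.82 × (1 − 0.42) = 0.1617
  benign misconfiguration: 0.15 × 0.44 × (1 − 0.26) = 0.04884
Normalizing constant Z = 0.026486 + 0.047736 + 0.1617 + 0.04884 = 0.28477.
P(phishing callback | evidence) ≈ 0.026486 / 0.28477 ≈ 0.093
P(credential stuffing | evidence) ≈ 0.047736 / 0.28477 ≈ 0.168
P(DDoS probe | evidence) ≈ 0.1617 / 0.28477 ≈ 0.568
P(benign misconfiguration | evidence) ≈ 0.04884 / 0.28477 ≈ 0.172
The largest is 0.568, so DDoS probe is most probable.

DDoS probe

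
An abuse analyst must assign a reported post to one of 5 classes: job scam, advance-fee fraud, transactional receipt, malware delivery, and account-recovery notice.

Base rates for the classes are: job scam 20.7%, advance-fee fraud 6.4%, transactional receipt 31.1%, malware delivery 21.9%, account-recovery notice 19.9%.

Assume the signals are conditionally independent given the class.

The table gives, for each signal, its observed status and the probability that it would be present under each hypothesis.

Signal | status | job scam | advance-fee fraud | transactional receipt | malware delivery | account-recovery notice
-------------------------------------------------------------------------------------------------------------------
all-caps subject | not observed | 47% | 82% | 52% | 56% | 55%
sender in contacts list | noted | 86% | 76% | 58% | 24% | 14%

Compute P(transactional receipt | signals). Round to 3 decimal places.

Multiply each prior by the joint likelihood of the signal pattern (using 1 − P(present | H) for each absent signal):
  job scam: 0.207 × (1 − 0.47) × 0.86 = 0.094351
  advance-fee fraud: 0.064 × (1 − 0.82) × 0.76 = 0.0087552
  transactional receipt: 0.311 × (1 − 0.52) × 0.58 = 0.086582
  malware delivery: 0.219 × (1 − 0.56) × 0.24 = 0.023126
  account-recovery notice: 0.199 × (1 − 0.55) × 0.14 = 0.012537
Normalizing constant Z = 0.094351 + 0.0087552 + 0.086582 + 0.023126 + 0.012537 = 0.22535.
P(transactional receipt | evidence) = 0.086582 / 0.22535 ≈ 0.384.

0.384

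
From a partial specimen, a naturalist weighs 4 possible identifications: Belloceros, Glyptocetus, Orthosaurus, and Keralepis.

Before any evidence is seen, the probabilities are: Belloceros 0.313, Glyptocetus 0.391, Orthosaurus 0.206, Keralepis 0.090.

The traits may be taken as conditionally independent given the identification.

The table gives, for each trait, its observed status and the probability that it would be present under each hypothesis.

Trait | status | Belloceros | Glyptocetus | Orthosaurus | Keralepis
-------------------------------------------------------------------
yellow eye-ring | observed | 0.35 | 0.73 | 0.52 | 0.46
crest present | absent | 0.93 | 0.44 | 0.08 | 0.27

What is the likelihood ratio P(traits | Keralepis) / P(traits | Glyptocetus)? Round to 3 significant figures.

Take the product of per-trait likelihoods under each hypothesis (using 1 − P(present | H) for each absent trait), then divide.
  Keralepis: 0.46 × (1 − 0.27) = 0.3358
  Glyptocetus: 0.73 × (1 − 0.44) = 0.4088
Bayes factor = 0.3358 / 0.4088 ≈ 0.821

0.821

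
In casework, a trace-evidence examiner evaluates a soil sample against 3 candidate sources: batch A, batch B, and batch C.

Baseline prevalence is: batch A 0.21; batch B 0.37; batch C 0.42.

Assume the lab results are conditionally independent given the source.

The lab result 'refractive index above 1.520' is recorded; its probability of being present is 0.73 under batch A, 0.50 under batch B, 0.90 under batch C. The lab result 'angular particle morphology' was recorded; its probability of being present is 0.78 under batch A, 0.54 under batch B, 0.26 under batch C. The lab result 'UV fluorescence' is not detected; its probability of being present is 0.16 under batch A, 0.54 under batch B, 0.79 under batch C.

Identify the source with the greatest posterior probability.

batch A

By Bayes' rule with conditional independence, the unnormalized weight for each hypothesis is prior × ∏ likelihoods (using 1 − P(present | H) for each absent lab result):
  batch A: 0.21 × 0.73 × 0.78 × (1 − 0.16) = 0.10044
  batch B: 0.37 × 0.50 × 0.54 × (1 − 0.54) = 0.045954
  batch C: 0.42 × 0.90 × 0.26 × (1 − 0.79) = 0.020639
Normalizing constant Z = 0.10044 + 0.045954 + 0.020639 = 0.16703.
P(batch A | evidence) ≈ 0.10044 / 0.16703 ≈ 0.601
P(batch B | evidence) ≈ 0.045954 / 0.16703 ≈ 0.275
P(batch C | evidence) ≈ 0.020639 / 0.16703 ≈ 0.124
The largest is 0.601, so batch A is most probable.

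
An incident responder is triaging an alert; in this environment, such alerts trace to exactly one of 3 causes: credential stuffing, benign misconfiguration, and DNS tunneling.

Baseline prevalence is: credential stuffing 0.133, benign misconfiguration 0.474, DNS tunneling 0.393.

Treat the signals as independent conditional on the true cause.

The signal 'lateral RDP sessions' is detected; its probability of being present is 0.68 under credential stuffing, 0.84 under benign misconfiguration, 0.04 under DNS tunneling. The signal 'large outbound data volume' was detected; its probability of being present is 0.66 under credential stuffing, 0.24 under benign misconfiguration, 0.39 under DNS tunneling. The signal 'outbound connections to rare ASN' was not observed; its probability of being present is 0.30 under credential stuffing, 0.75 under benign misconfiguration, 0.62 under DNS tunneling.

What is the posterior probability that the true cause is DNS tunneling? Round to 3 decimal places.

By Bayes' rule with conditional independence, the unnormalized weight for each hypothesis is prior × ∏ likelihoods (using 1 − P(present | H) for each absent signal):
  credential stuffing: 0.133 × 0.68 × 0.66 × (1 − 0.30) = 0.041783
  benign misconfiguration: 0.474 × 0.84 × 0.24 × (1 − 0.75) = 0.02389
  DNS tunneling: 0.393 × 0.04 × 0.39 × (1 − 0.62) = 0.0023297
The unnormalized weights sum to 0.068003.
P(DNS tunneling | evidence) = 0.0023297 / 0.068003 ≈ 0.034.

0.034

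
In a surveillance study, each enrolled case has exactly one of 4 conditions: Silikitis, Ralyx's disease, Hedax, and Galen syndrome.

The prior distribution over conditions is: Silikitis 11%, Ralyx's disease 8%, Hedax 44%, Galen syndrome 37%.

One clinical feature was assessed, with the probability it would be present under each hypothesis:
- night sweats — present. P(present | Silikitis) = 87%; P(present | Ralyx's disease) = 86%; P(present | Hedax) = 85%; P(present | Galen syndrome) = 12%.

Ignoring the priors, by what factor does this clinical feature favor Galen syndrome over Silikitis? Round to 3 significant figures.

0.138

Likelihood of this clinical feature under each hypothesis:
  Galen syndrome: 0.12
  Silikitis: 0.87
Bayes factor = 0.12 / 0.87 ≈ 0.138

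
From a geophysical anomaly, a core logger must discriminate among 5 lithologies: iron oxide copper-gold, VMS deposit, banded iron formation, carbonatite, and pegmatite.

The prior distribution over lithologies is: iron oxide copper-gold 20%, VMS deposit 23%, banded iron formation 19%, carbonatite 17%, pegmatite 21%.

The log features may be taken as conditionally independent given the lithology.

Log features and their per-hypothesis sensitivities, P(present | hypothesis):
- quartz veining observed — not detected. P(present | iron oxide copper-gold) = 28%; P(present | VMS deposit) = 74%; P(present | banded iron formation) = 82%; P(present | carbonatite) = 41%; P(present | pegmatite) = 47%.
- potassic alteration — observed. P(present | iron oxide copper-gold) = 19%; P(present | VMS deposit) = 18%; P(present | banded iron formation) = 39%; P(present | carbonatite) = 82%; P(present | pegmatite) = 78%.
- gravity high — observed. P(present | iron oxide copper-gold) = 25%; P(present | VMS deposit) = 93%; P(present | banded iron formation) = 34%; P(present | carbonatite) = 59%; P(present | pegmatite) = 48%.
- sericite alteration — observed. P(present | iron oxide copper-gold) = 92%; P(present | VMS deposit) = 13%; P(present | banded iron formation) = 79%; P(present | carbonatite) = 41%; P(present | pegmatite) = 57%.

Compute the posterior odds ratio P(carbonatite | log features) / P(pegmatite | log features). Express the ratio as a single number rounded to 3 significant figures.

0.838

Unnormalized posterior weight (prior times the log feature likelihoods) for each of the two hypotheses (using 1 − P(present | H) for each absent log feature):
  carbonatite: 0.17 × (1 − 0.41) × 0.82 × 0.59 × 0.41 = 0.019895
  pegmatite: 0.21 × (1 − 0.47) × 0.78 × 0.48 × 0.57 = 0.023752
Posterior odds = 0.019895 / 0.023752 ≈ 0.838.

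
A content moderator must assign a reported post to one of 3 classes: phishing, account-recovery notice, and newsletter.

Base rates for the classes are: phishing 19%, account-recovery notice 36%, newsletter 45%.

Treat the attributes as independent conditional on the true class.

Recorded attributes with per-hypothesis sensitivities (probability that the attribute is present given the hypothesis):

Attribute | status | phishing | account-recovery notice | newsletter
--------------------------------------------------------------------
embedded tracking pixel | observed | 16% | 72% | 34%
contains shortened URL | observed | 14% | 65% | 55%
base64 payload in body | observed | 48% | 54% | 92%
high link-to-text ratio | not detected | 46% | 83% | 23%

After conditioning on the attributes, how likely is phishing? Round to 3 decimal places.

0.014

By Bayes' rule with conditional independence, the unnormalized weight for each hypothesis is prior × ∏ likelihoods (using 1 − P(present | H) for each absent attribute):
  phishing: 0.19 × 0.16 × 0.14 × 0.48 × (1 − 0.46) = 0.0011032
  account-recovery notice: 0.36 × 0.72 × 0.65 × 0.54 × (1 − 0.83) = 0.015466
  newsletter: 0.45 × 0.34 × 0.55 × 0.92 × (1 − 0.23) = 0.059612
The unnormalized weights sum to 0.076181.
P(phishing | evidence) = 0.0011032 / 0.076181 ≈ 0.014.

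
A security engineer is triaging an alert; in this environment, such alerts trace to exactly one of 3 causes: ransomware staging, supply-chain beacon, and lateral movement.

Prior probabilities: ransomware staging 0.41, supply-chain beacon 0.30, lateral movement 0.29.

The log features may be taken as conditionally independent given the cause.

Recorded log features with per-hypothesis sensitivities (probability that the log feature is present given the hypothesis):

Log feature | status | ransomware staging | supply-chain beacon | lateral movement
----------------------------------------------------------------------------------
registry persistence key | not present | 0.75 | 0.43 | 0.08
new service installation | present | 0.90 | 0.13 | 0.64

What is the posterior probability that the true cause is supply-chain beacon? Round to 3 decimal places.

0.078

By Bayes' rule with conditional independence, the unnormalized weight for each hypothesis is prior × ∏ likelihoods (using 1 − P(present | H) for each absent log feature):
  ransomware staging: 0.41 × (1 − 0.75) × 0.90 = 0.09225
  supply-chain beacon: 0.30 × (1 − 0.43) × 0.13 = 0.02223
  lateral movement: 0.29 × (1 − 0.08) × 0.64 = 0.17075
Marginal likelihood of the evidence = 0.28523.
P(supply-chain beacon | evidence) = 0.02223 / 0.28523 ≈ 0.078.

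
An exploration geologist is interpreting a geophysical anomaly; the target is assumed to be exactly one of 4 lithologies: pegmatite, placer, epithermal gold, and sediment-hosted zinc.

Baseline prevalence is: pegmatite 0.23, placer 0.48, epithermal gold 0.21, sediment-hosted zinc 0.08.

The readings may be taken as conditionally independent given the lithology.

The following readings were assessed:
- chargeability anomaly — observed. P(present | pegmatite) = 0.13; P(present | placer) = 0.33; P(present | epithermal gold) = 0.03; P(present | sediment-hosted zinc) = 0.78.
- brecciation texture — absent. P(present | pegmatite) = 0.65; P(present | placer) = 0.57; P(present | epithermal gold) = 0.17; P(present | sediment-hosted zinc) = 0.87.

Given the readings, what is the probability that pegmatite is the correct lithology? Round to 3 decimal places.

Multiply each prior by the joint likelihood of the reading pattern (using 1 − P(present | H) for each absent reading):
  pegmatite: 0.23 × 0.13 × (1 − 0.65) = 0.010465
  placer: 0.48 × 0.33 × (1 − 0.57) = 0.068112
  epithermal gold: 0.21 × 0.03 × (1 − 0.17) = 0.005229
  sediment-hosted zinc: 0.08 × 0.78 × (1 − 0.87) = 0.008112
The unnormalized weights sum to 0.091918.
P(pegmatite | evidence) = 0.010465 / 0.091918 ≈ 0.114.

0.114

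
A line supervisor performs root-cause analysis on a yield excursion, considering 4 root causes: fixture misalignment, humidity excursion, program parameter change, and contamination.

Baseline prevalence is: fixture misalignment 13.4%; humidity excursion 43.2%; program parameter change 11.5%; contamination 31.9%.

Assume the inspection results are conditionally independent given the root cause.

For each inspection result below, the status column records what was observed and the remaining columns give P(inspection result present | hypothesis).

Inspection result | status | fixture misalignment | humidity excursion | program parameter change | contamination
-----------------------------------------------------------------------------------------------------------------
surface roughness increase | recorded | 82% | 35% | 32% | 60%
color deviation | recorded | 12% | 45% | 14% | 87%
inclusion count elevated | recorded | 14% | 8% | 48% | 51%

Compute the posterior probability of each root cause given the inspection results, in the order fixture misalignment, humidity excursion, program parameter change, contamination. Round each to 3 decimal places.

0.019, 0.057, 0.026, 0.897

For each hypothesis, the unnormalized posterior weight is prior × product of the inspection result likelihoods:
  fixture misalignment: 0.134 × 0.82 × 0.12 × 0.14 = 0.001846
  humidity excursion: 0.432 × 0.35 × 0.45 × 0.08 = 0.0054432
  program parameter change: 0.115 × 0.32 × 0.14 × 0.48 = 0.002473
  contamination: 0.319 × 0.60 × 0.87 × 0.51 = 0.084924
Normalizing constant Z = 0.001846 + 0.0054432 + 0.002473 + 0.084924 = 0.094686.
P(fixture misalignment | evidence) = 0.001846 / 0.094686 ≈ 0.019
P(humidity excursion | evidence) = 0.0054432 / 0.094686 ≈ 0.057
P(program parameter change | evidence) = 0.002473 / 0.094686 ≈ 0.026
P(contamination | evidence) = 0.084924 / 0.094686 ≈ 0.897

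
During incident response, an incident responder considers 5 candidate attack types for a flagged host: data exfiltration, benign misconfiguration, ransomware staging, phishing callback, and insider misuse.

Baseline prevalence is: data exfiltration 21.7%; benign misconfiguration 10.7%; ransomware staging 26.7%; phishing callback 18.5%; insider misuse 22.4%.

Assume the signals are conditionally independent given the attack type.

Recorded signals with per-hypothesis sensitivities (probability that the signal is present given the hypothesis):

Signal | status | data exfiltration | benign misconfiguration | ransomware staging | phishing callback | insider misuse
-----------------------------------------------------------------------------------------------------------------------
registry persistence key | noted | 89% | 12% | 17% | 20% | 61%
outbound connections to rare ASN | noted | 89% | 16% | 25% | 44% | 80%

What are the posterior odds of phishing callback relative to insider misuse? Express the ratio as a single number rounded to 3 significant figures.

0.149

Unnormalized posterior weight (prior times the signal likelihoods) for each of the two hypotheses:
  phishing callback: 0.185 × 0.20 × 0.44 = 0.01628
  insider misuse: 0.224 × 0.61 × 0.80 = 0.10931
Odds(phishing callback : insider misuse) = 0.01628 / 0.10931 ≈ 0.149.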